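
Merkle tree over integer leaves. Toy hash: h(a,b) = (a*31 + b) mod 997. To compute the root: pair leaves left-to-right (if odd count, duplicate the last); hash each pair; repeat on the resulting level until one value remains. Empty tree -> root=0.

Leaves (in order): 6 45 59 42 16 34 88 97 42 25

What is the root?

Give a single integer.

Answer: 506

Derivation:
L0: [6, 45, 59, 42, 16, 34, 88, 97, 42, 25]
L1: h(6,45)=(6*31+45)%997=231 h(59,42)=(59*31+42)%997=874 h(16,34)=(16*31+34)%997=530 h(88,97)=(88*31+97)%997=831 h(42,25)=(42*31+25)%997=330 -> [231, 874, 530, 831, 330]
L2: h(231,874)=(231*31+874)%997=59 h(530,831)=(530*31+831)%997=312 h(330,330)=(330*31+330)%997=590 -> [59, 312, 590]
L3: h(59,312)=(59*31+312)%997=147 h(590,590)=(590*31+590)%997=934 -> [147, 934]
L4: h(147,934)=(147*31+934)%997=506 -> [506]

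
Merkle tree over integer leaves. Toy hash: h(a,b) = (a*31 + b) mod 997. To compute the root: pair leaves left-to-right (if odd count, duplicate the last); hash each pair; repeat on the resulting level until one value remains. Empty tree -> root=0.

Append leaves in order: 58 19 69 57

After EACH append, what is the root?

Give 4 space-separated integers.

Answer: 58 820 709 697

Derivation:
After append 58 (leaves=[58]):
  L0: [58]
  root=58
After append 19 (leaves=[58, 19]):
  L0: [58, 19]
  L1: h(58,19)=(58*31+19)%997=820 -> [820]
  root=820
After append 69 (leaves=[58, 19, 69]):
  L0: [58, 19, 69]
  L1: h(58,19)=(58*31+19)%997=820 h(69,69)=(69*31+69)%997=214 -> [820, 214]
  L2: h(820,214)=(820*31+214)%997=709 -> [709]
  root=709
After append 57 (leaves=[58, 19, 69, 57]):
  L0: [58, 19, 69, 57]
  L1: h(58,19)=(58*31+19)%997=820 h(69,57)=(69*31+57)%997=202 -> [820, 202]
  L2: h(820,202)=(820*31+202)%997=697 -> [697]
  root=697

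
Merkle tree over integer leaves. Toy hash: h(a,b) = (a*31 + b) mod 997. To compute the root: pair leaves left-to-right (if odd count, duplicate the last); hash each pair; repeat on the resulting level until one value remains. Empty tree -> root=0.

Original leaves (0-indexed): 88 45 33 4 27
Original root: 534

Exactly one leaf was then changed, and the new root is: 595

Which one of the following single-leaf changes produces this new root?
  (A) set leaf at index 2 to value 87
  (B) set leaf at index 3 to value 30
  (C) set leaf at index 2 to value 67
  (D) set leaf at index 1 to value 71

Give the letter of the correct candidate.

Original leaves: [88, 45, 33, 4, 27]
Target new root: 595
Try each candidate change and compute the resulting root:
Candidate A: set leaf[2] = 87 -> leaves = [88, 45, 87, 4, 27]
  L0: [88, 45, 87, 4, 27]
  L1: h(88,45)=(88*31+45)%997=779 h(87,4)=(87*31+4)%997=707 h(27,27)=(27*31+27)%997=864 -> [779, 707, 864]
  L2: h(779,707)=(779*31+707)%997=928 h(864,864)=(864*31+864)%997=729 -> [928, 729]
  L3: h(928,729)=(928*31+729)%997=584 -> [584]
  root = 584 != target 595
Candidate B: set leaf[3] = 30 -> leaves = [88, 45, 33, 30, 27]
  L0: [88, 45, 33, 30, 27]
  L1: h(88,45)=(88*31+45)%997=779 h(33,30)=(33*31+30)%997=56 h(27,27)=(27*31+27)%997=864 -> [779, 56, 864]
  L2: h(779,56)=(779*31+56)%997=277 h(864,864)=(864*31+864)%997=729 -> [277, 729]
  L3: h(277,729)=(277*31+729)%997=343 -> [343]
  root = 343 != target 595
Candidate C: set leaf[2] = 67 -> leaves = [88, 45, 67, 4, 27]
  L0: [88, 45, 67, 4, 27]
  L1: h(88,45)=(88*31+45)%997=779 h(67,4)=(67*31+4)%997=87 h(27,27)=(27*31+27)%997=864 -> [779, 87, 864]
  L2: h(779,87)=(779*31+87)%997=308 h(864,864)=(864*31+864)%997=729 -> [308, 729]
  L3: h(308,729)=(308*31+729)%997=307 -> [307]
  root = 307 != target 595
Candidate D: set leaf[1] = 71 -> leaves = [88, 71, 33, 4, 27]
  L0: [88, 71, 33, 4, 27]
  L1: h(88,71)=(88*31+71)%997=805 h(33,4)=(33*31+4)%997=30 h(27,27)=(27*31+27)%997=864 -> [805, 30, 864]
  L2: h(805,30)=(805*31+30)%997=60 h(864,864)=(864*31+864)%997=729 -> [60, 729]
  L3: h(60,729)=(60*31+729)%997=595 -> [595]
  root = 595 == target 595  ** MATCH **
Candidate D produces the target root.

Answer: D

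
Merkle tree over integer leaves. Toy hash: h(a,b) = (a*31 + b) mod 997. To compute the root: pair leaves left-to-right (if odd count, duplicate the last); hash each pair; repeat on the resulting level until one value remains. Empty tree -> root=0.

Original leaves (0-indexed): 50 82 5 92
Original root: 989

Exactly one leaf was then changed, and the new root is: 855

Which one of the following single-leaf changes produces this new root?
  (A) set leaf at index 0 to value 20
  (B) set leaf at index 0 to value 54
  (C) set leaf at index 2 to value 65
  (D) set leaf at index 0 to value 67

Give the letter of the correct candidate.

Answer: C

Derivation:
Original leaves: [50, 82, 5, 92]
Target new root: 855
Try each candidate change and compute the resulting root:
Candidate A: set leaf[0] = 20 -> leaves = [20, 82, 5, 92]
  L0: [20, 82, 5, 92]
  L1: h(20,82)=(20*31+82)%997=702 h(5,92)=(5*31+92)%997=247 -> [702, 247]
  L2: h(702,247)=(702*31+247)%997=75 -> [75]
  root = 75 != target 855
Candidate B: set leaf[0] = 54 -> leaves = [54, 82, 5, 92]
  L0: [54, 82, 5, 92]
  L1: h(54,82)=(54*31+82)%997=759 h(5,92)=(5*31+92)%997=247 -> [759, 247]
  L2: h(759,247)=(759*31+247)%997=845 -> [845]
  root = 845 != target 855
Candidate C: set leaf[2] = 65 -> leaves = [50, 82, 65, 92]
  L0: [50, 82, 65, 92]
  L1: h(50,82)=(50*31+82)%997=635 h(65,92)=(65*31+92)%997=113 -> [635, 113]
  L2: h(635,113)=(635*31+113)%997=855 -> [855]
  root = 855 == target 855  ** MATCH **
Candidate D: set leaf[0] = 67 -> leaves = [67, 82, 5, 92]
  L0: [67, 82, 5, 92]
  L1: h(67,82)=(67*31+82)%997=165 h(5,92)=(5*31+92)%997=247 -> [165, 247]
  L2: h(165,247)=(165*31+247)%997=377 -> [377]
  root = 377 != target 855
Candidate C produces the target root.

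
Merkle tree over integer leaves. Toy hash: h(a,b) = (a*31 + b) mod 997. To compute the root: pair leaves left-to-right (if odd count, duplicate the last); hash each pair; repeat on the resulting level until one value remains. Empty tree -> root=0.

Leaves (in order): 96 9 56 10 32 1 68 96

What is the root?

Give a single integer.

Answer: 590

Derivation:
L0: [96, 9, 56, 10, 32, 1, 68, 96]
L1: h(96,9)=(96*31+9)%997=991 h(56,10)=(56*31+10)%997=749 h(32,1)=(32*31+1)%997=993 h(68,96)=(68*31+96)%997=210 -> [991, 749, 993, 210]
L2: h(991,749)=(991*31+749)%997=563 h(993,210)=(993*31+210)%997=86 -> [563, 86]
L3: h(563,86)=(563*31+86)%997=590 -> [590]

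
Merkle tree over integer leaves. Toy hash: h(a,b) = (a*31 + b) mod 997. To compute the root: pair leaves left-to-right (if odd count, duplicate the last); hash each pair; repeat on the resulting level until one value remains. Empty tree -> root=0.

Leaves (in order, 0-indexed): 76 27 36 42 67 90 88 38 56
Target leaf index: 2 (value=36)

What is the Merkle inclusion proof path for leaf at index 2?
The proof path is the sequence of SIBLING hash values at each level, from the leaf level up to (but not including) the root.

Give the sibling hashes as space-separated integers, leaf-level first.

Answer: 42 389 153 528

Derivation:
L0 (leaves): [76, 27, 36, 42, 67, 90, 88, 38, 56], target index=2
L1: h(76,27)=(76*31+27)%997=389 [pair 0] h(36,42)=(36*31+42)%997=161 [pair 1] h(67,90)=(67*31+90)%997=173 [pair 2] h(88,38)=(88*31+38)%997=772 [pair 3] h(56,56)=(56*31+56)%997=795 [pair 4] -> [389, 161, 173, 772, 795]
  Sibling for proof at L0: 42
L2: h(389,161)=(389*31+161)%997=256 [pair 0] h(173,772)=(173*31+772)%997=153 [pair 1] h(795,795)=(795*31+795)%997=515 [pair 2] -> [256, 153, 515]
  Sibling for proof at L1: 389
L3: h(256,153)=(256*31+153)%997=113 [pair 0] h(515,515)=(515*31+515)%997=528 [pair 1] -> [113, 528]
  Sibling for proof at L2: 153
L4: h(113,528)=(113*31+528)%997=43 [pair 0] -> [43]
  Sibling for proof at L3: 528
Root: 43
Proof path (sibling hashes from leaf to root): [42, 389, 153, 528]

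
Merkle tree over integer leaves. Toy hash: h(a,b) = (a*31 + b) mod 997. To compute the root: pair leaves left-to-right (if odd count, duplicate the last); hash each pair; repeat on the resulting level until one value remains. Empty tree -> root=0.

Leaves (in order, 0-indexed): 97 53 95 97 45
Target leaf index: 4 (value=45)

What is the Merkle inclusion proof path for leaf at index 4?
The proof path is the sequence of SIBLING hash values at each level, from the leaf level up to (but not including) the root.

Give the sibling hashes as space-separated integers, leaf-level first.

Answer: 45 443 196

Derivation:
L0 (leaves): [97, 53, 95, 97, 45], target index=4
L1: h(97,53)=(97*31+53)%997=69 [pair 0] h(95,97)=(95*31+97)%997=51 [pair 1] h(45,45)=(45*31+45)%997=443 [pair 2] -> [69, 51, 443]
  Sibling for proof at L0: 45
L2: h(69,51)=(69*31+51)%997=196 [pair 0] h(443,443)=(443*31+443)%997=218 [pair 1] -> [196, 218]
  Sibling for proof at L1: 443
L3: h(196,218)=(196*31+218)%997=312 [pair 0] -> [312]
  Sibling for proof at L2: 196
Root: 312
Proof path (sibling hashes from leaf to root): [45, 443, 196]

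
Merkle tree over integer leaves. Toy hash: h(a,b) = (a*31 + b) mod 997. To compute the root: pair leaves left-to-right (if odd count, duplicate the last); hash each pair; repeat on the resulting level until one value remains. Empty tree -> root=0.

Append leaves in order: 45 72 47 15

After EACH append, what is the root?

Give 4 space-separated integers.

Answer: 45 470 122 90

Derivation:
After append 45 (leaves=[45]):
  L0: [45]
  root=45
After append 72 (leaves=[45, 72]):
  L0: [45, 72]
  L1: h(45,72)=(45*31+72)%997=470 -> [470]
  root=470
After append 47 (leaves=[45, 72, 47]):
  L0: [45, 72, 47]
  L1: h(45,72)=(45*31+72)%997=470 h(47,47)=(47*31+47)%997=507 -> [470, 507]
  L2: h(470,507)=(470*31+507)%997=122 -> [122]
  root=122
After append 15 (leaves=[45, 72, 47, 15]):
  L0: [45, 72, 47, 15]
  L1: h(45,72)=(45*31+72)%997=470 h(47,15)=(47*31+15)%997=475 -> [470, 475]
  L2: h(470,475)=(470*31+475)%997=90 -> [90]
  root=90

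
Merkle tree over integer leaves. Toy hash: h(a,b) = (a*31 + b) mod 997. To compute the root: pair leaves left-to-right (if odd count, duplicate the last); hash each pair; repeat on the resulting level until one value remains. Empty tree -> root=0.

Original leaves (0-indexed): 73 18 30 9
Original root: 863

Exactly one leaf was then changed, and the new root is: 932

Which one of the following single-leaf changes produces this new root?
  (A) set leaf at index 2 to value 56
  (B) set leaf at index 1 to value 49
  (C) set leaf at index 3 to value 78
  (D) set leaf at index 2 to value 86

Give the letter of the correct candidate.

Original leaves: [73, 18, 30, 9]
Target new root: 932
Try each candidate change and compute the resulting root:
Candidate A: set leaf[2] = 56 -> leaves = [73, 18, 56, 9]
  L0: [73, 18, 56, 9]
  L1: h(73,18)=(73*31+18)%997=287 h(56,9)=(56*31+9)%997=748 -> [287, 748]
  L2: h(287,748)=(287*31+748)%997=672 -> [672]
  root = 672 != target 932
Candidate B: set leaf[1] = 49 -> leaves = [73, 49, 30, 9]
  L0: [73, 49, 30, 9]
  L1: h(73,49)=(73*31+49)%997=318 h(30,9)=(30*31+9)%997=939 -> [318, 939]
  L2: h(318,939)=(318*31+939)%997=827 -> [827]
  root = 827 != target 932
Candidate C: set leaf[3] = 78 -> leaves = [73, 18, 30, 78]
  L0: [73, 18, 30, 78]
  L1: h(73,18)=(73*31+18)%997=287 h(30,78)=(30*31+78)%997=11 -> [287, 11]
  L2: h(287,11)=(287*31+11)%997=932 -> [932]
  root = 932 == target 932  ** MATCH **
Candidate D: set leaf[2] = 86 -> leaves = [73, 18, 86, 9]
  L0: [73, 18, 86, 9]
  L1: h(73,18)=(73*31+18)%997=287 h(86,9)=(86*31+9)%997=681 -> [287, 681]
  L2: h(287,681)=(287*31+681)%997=605 -> [605]
  root = 605 != target 932
Candidate C produces the target root.

Answer: C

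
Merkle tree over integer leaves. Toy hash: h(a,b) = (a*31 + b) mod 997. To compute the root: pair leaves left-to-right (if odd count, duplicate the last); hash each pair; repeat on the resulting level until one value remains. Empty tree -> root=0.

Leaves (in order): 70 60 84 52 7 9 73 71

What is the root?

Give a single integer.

L0: [70, 60, 84, 52, 7, 9, 73, 71]
L1: h(70,60)=(70*31+60)%997=236 h(84,52)=(84*31+52)%997=662 h(7,9)=(7*31+9)%997=226 h(73,71)=(73*31+71)%997=340 -> [236, 662, 226, 340]
L2: h(236,662)=(236*31+662)%997=2 h(226,340)=(226*31+340)%997=367 -> [2, 367]
L3: h(2,367)=(2*31+367)%997=429 -> [429]

Answer: 429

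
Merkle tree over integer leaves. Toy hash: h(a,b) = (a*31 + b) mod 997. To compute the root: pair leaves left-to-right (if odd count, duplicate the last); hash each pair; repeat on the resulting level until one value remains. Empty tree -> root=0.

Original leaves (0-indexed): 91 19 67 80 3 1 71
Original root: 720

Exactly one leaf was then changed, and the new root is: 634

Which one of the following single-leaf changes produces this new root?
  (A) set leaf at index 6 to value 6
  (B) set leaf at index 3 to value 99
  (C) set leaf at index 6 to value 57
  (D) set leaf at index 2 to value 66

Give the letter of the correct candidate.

Answer: A

Derivation:
Original leaves: [91, 19, 67, 80, 3, 1, 71]
Target new root: 634
Try each candidate change and compute the resulting root:
Candidate A: set leaf[6] = 6 -> leaves = [91, 19, 67, 80, 3, 1, 6]
  L0: [91, 19, 67, 80, 3, 1, 6]
  L1: h(91,19)=(91*31+19)%997=846 h(67,80)=(67*31+80)%997=163 h(3,1)=(3*31+1)%997=94 h(6,6)=(6*31+6)%997=192 -> [846, 163, 94, 192]
  L2: h(846,163)=(846*31+163)%997=467 h(94,192)=(94*31+192)%997=115 -> [467, 115]
  L3: h(467,115)=(467*31+115)%997=634 -> [634]
  root = 634 == target 634  ** MATCH **
Candidate B: set leaf[3] = 99 -> leaves = [91, 19, 67, 99, 3, 1, 71]
  L0: [91, 19, 67, 99, 3, 1, 71]
  L1: h(91,19)=(91*31+19)%997=846 h(67,99)=(67*31+99)%997=182 h(3,1)=(3*31+1)%997=94 h(71,71)=(71*31+71)%997=278 -> [846, 182, 94, 278]
  L2: h(846,182)=(846*31+182)%997=486 h(94,278)=(94*31+278)%997=201 -> [486, 201]
  L3: h(486,201)=(486*31+201)%997=312 -> [312]
  root = 312 != target 634
Candidate C: set leaf[6] = 57 -> leaves = [91, 19, 67, 80, 3, 1, 57]
  L0: [91, 19, 67, 80, 3, 1, 57]
  L1: h(91,19)=(91*31+19)%997=846 h(67,80)=(67*31+80)%997=163 h(3,1)=(3*31+1)%997=94 h(57,57)=(57*31+57)%997=827 -> [846, 163, 94, 827]
  L2: h(846,163)=(846*31+163)%997=467 h(94,827)=(94*31+827)%997=750 -> [467, 750]
  L3: h(467,750)=(467*31+750)%997=272 -> [272]
  root = 272 != target 634
Candidate D: set leaf[2] = 66 -> leaves = [91, 19, 66, 80, 3, 1, 71]
  L0: [91, 19, 66, 80, 3, 1, 71]
  L1: h(91,19)=(91*31+19)%997=846 h(66,80)=(66*31+80)%997=132 h(3,1)=(3*31+1)%997=94 h(71,71)=(71*31+71)%997=278 -> [846, 132, 94, 278]
  L2: h(846,132)=(846*31+132)%997=436 h(94,278)=(94*31+278)%997=201 -> [436, 201]
  L3: h(436,201)=(436*31+201)%997=756 -> [756]
  root = 756 != target 634
Candidate A produces the target root.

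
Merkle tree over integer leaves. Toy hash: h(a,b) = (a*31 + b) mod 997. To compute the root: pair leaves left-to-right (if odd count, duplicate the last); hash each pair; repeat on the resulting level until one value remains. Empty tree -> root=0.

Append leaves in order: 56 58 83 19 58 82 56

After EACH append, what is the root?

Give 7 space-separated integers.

Answer: 56 797 444 380 385 156 68

Derivation:
After append 56 (leaves=[56]):
  L0: [56]
  root=56
After append 58 (leaves=[56, 58]):
  L0: [56, 58]
  L1: h(56,58)=(56*31+58)%997=797 -> [797]
  root=797
After append 83 (leaves=[56, 58, 83]):
  L0: [56, 58, 83]
  L1: h(56,58)=(56*31+58)%997=797 h(83,83)=(83*31+83)%997=662 -> [797, 662]
  L2: h(797,662)=(797*31+662)%997=444 -> [444]
  root=444
After append 19 (leaves=[56, 58, 83, 19]):
  L0: [56, 58, 83, 19]
  L1: h(56,58)=(56*31+58)%997=797 h(83,19)=(83*31+19)%997=598 -> [797, 598]
  L2: h(797,598)=(797*31+598)%997=380 -> [380]
  root=380
After append 58 (leaves=[56, 58, 83, 19, 58]):
  L0: [56, 58, 83, 19, 58]
  L1: h(56,58)=(56*31+58)%997=797 h(83,19)=(83*31+19)%997=598 h(58,58)=(58*31+58)%997=859 -> [797, 598, 859]
  L2: h(797,598)=(797*31+598)%997=380 h(859,859)=(859*31+859)%997=569 -> [380, 569]
  L3: h(380,569)=(380*31+569)%997=385 -> [385]
  root=385
After append 82 (leaves=[56, 58, 83, 19, 58, 82]):
  L0: [56, 58, 83, 19, 58, 82]
  L1: h(56,58)=(56*31+58)%997=797 h(83,19)=(83*31+19)%997=598 h(58,82)=(58*31+82)%997=883 -> [797, 598, 883]
  L2: h(797,598)=(797*31+598)%997=380 h(883,883)=(883*31+883)%997=340 -> [380, 340]
  L3: h(380,340)=(380*31+340)%997=156 -> [156]
  root=156
After append 56 (leaves=[56, 58, 83, 19, 58, 82, 56]):
  L0: [56, 58, 83, 19, 58, 82, 56]
  L1: h(56,58)=(56*31+58)%997=797 h(83,19)=(83*31+19)%997=598 h(58,82)=(58*31+82)%997=883 h(56,56)=(56*31+56)%997=795 -> [797, 598, 883, 795]
  L2: h(797,598)=(797*31+598)%997=380 h(883,795)=(883*31+795)%997=252 -> [380, 252]
  L3: h(380,252)=(380*31+252)%997=68 -> [68]
  root=68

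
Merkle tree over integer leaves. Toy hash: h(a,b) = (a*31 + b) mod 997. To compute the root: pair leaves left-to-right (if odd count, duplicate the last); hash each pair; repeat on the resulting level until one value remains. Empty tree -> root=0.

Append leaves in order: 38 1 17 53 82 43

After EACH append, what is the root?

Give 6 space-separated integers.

Answer: 38 182 204 240 681 430

Derivation:
After append 38 (leaves=[38]):
  L0: [38]
  root=38
After append 1 (leaves=[38, 1]):
  L0: [38, 1]
  L1: h(38,1)=(38*31+1)%997=182 -> [182]
  root=182
After append 17 (leaves=[38, 1, 17]):
  L0: [38, 1, 17]
  L1: h(38,1)=(38*31+1)%997=182 h(17,17)=(17*31+17)%997=544 -> [182, 544]
  L2: h(182,544)=(182*31+544)%997=204 -> [204]
  root=204
After append 53 (leaves=[38, 1, 17, 53]):
  L0: [38, 1, 17, 53]
  L1: h(38,1)=(38*31+1)%997=182 h(17,53)=(17*31+53)%997=580 -> [182, 580]
  L2: h(182,580)=(182*31+580)%997=240 -> [240]
  root=240
After append 82 (leaves=[38, 1, 17, 53, 82]):
  L0: [38, 1, 17, 53, 82]
  L1: h(38,1)=(38*31+1)%997=182 h(17,53)=(17*31+53)%997=580 h(82,82)=(82*31+82)%997=630 -> [182, 580, 630]
  L2: h(182,580)=(182*31+580)%997=240 h(630,630)=(630*31+630)%997=220 -> [240, 220]
  L3: h(240,220)=(240*31+220)%997=681 -> [681]
  root=681
After append 43 (leaves=[38, 1, 17, 53, 82, 43]):
  L0: [38, 1, 17, 53, 82, 43]
  L1: h(38,1)=(38*31+1)%997=182 h(17,53)=(17*31+53)%997=580 h(82,43)=(82*31+43)%997=591 -> [182, 580, 591]
  L2: h(182,580)=(182*31+580)%997=240 h(591,591)=(591*31+591)%997=966 -> [240, 966]
  L3: h(240,966)=(240*31+966)%997=430 -> [430]
  root=430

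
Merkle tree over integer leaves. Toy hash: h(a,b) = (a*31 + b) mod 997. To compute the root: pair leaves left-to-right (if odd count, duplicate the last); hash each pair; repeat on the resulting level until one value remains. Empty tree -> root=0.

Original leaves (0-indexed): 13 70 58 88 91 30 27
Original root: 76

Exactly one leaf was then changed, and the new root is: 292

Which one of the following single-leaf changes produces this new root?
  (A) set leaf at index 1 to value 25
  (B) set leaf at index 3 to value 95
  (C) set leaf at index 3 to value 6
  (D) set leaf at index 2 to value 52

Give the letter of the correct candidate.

Answer: D

Derivation:
Original leaves: [13, 70, 58, 88, 91, 30, 27]
Target new root: 292
Try each candidate change and compute the resulting root:
Candidate A: set leaf[1] = 25 -> leaves = [13, 25, 58, 88, 91, 30, 27]
  L0: [13, 25, 58, 88, 91, 30, 27]
  L1: h(13,25)=(13*31+25)%997=428 h(58,88)=(58*31+88)%997=889 h(91,30)=(91*31+30)%997=857 h(27,27)=(27*31+27)%997=864 -> [428, 889, 857, 864]
  L2: h(428,889)=(428*31+889)%997=199 h(857,864)=(857*31+864)%997=512 -> [199, 512]
  L3: h(199,512)=(199*31+512)%997=699 -> [699]
  root = 699 != target 292
Candidate B: set leaf[3] = 95 -> leaves = [13, 70, 58, 95, 91, 30, 27]
  L0: [13, 70, 58, 95, 91, 30, 27]
  L1: h(13,70)=(13*31+70)%997=473 h(58,95)=(58*31+95)%997=896 h(91,30)=(91*31+30)%997=857 h(27,27)=(27*31+27)%997=864 -> [473, 896, 857, 864]
  L2: h(473,896)=(473*31+896)%997=604 h(857,864)=(857*31+864)%997=512 -> [604, 512]
  L3: h(604,512)=(604*31+512)%997=293 -> [293]
  root = 293 != target 292
Candidate C: set leaf[3] = 6 -> leaves = [13, 70, 58, 6, 91, 30, 27]
  L0: [13, 70, 58, 6, 91, 30, 27]
  L1: h(13,70)=(13*31+70)%997=473 h(58,6)=(58*31+6)%997=807 h(91,30)=(91*31+30)%997=857 h(27,27)=(27*31+27)%997=864 -> [473, 807, 857, 864]
  L2: h(473,807)=(473*31+807)%997=515 h(857,864)=(857*31+864)%997=512 -> [515, 512]
  L3: h(515,512)=(515*31+512)%997=525 -> [525]
  root = 525 != target 292
Candidate D: set leaf[2] = 52 -> leaves = [13, 70, 52, 88, 91, 30, 27]
  L0: [13, 70, 52, 88, 91, 30, 27]
  L1: h(13,70)=(13*31+70)%997=473 h(52,88)=(52*31+88)%997=703 h(91,30)=(91*31+30)%997=857 h(27,27)=(27*31+27)%997=864 -> [473, 703, 857, 864]
  L2: h(473,703)=(473*31+703)%997=411 h(857,864)=(857*31+864)%997=512 -> [411, 512]
  L3: h(411,512)=(411*31+512)%997=292 -> [292]
  root = 292 == target 292  ** MATCH **
Candidate D produces the target root.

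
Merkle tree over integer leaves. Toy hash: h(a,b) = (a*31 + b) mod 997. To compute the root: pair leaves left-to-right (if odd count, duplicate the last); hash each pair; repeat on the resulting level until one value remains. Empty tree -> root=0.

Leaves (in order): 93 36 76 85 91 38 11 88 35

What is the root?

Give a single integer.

Answer: 887

Derivation:
L0: [93, 36, 76, 85, 91, 38, 11, 88, 35]
L1: h(93,36)=(93*31+36)%997=925 h(76,85)=(76*31+85)%997=447 h(91,38)=(91*31+38)%997=865 h(11,88)=(11*31+88)%997=429 h(35,35)=(35*31+35)%997=123 -> [925, 447, 865, 429, 123]
L2: h(925,447)=(925*31+447)%997=209 h(865,429)=(865*31+429)%997=325 h(123,123)=(123*31+123)%997=945 -> [209, 325, 945]
L3: h(209,325)=(209*31+325)%997=822 h(945,945)=(945*31+945)%997=330 -> [822, 330]
L4: h(822,330)=(822*31+330)%997=887 -> [887]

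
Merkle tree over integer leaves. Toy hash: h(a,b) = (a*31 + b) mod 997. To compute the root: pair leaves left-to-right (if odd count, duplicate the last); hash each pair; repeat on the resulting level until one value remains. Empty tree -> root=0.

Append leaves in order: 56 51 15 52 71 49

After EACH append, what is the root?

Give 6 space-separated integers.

After append 56 (leaves=[56]):
  L0: [56]
  root=56
After append 51 (leaves=[56, 51]):
  L0: [56, 51]
  L1: h(56,51)=(56*31+51)%997=790 -> [790]
  root=790
After append 15 (leaves=[56, 51, 15]):
  L0: [56, 51, 15]
  L1: h(56,51)=(56*31+51)%997=790 h(15,15)=(15*31+15)%997=480 -> [790, 480]
  L2: h(790,480)=(790*31+480)%997=45 -> [45]
  root=45
After append 52 (leaves=[56, 51, 15, 52]):
  L0: [56, 51, 15, 52]
  L1: h(56,51)=(56*31+51)%997=790 h(15,52)=(15*31+52)%997=517 -> [790, 517]
  L2: h(790,517)=(790*31+517)%997=82 -> [82]
  root=82
After append 71 (leaves=[56, 51, 15, 52, 71]):
  L0: [56, 51, 15, 52, 71]
  L1: h(56,51)=(56*31+51)%997=790 h(15,52)=(15*31+52)%997=517 h(71,71)=(71*31+71)%997=278 -> [790, 517, 278]
  L2: h(790,517)=(790*31+517)%997=82 h(278,278)=(278*31+278)%997=920 -> [82, 920]
  L3: h(82,920)=(82*31+920)%997=471 -> [471]
  root=471
After append 49 (leaves=[56, 51, 15, 52, 71, 49]):
  L0: [56, 51, 15, 52, 71, 49]
  L1: h(56,51)=(56*31+51)%997=790 h(15,52)=(15*31+52)%997=517 h(71,49)=(71*31+49)%997=256 -> [790, 517, 256]
  L2: h(790,517)=(790*31+517)%997=82 h(256,256)=(256*31+256)%997=216 -> [82, 216]
  L3: h(82,216)=(82*31+216)%997=764 -> [764]
  root=764

Answer: 56 790 45 82 471 764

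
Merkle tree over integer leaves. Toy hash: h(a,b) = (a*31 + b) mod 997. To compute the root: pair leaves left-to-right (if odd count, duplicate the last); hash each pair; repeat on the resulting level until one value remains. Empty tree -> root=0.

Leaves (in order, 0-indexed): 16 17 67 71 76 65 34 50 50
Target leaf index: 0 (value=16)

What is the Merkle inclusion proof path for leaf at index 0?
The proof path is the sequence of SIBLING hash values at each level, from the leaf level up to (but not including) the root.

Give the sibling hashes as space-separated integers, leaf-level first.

Answer: 17 154 383 329

Derivation:
L0 (leaves): [16, 17, 67, 71, 76, 65, 34, 50, 50], target index=0
L1: h(16,17)=(16*31+17)%997=513 [pair 0] h(67,71)=(67*31+71)%997=154 [pair 1] h(76,65)=(76*31+65)%997=427 [pair 2] h(34,50)=(34*31+50)%997=107 [pair 3] h(50,50)=(50*31+50)%997=603 [pair 4] -> [513, 154, 427, 107, 603]
  Sibling for proof at L0: 17
L2: h(513,154)=(513*31+154)%997=105 [pair 0] h(427,107)=(427*31+107)%997=383 [pair 1] h(603,603)=(603*31+603)%997=353 [pair 2] -> [105, 383, 353]
  Sibling for proof at L1: 154
L3: h(105,383)=(105*31+383)%997=647 [pair 0] h(353,353)=(353*31+353)%997=329 [pair 1] -> [647, 329]
  Sibling for proof at L2: 383
L4: h(647,329)=(647*31+329)%997=446 [pair 0] -> [446]
  Sibling for proof at L3: 329
Root: 446
Proof path (sibling hashes from leaf to root): [17, 154, 383, 329]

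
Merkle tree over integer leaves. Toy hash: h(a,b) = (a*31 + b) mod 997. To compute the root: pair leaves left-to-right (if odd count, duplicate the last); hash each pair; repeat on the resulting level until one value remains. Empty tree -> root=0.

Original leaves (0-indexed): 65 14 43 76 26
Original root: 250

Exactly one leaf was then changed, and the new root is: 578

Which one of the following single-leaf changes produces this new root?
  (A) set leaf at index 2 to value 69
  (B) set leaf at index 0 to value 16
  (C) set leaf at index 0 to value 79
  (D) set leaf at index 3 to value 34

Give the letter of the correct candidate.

Original leaves: [65, 14, 43, 76, 26]
Target new root: 578
Try each candidate change and compute the resulting root:
Candidate A: set leaf[2] = 69 -> leaves = [65, 14, 69, 76, 26]
  L0: [65, 14, 69, 76, 26]
  L1: h(65,14)=(65*31+14)%997=35 h(69,76)=(69*31+76)%997=221 h(26,26)=(26*31+26)%997=832 -> [35, 221, 832]
  L2: h(35,221)=(35*31+221)%997=309 h(832,832)=(832*31+832)%997=702 -> [309, 702]
  L3: h(309,702)=(309*31+702)%997=311 -> [311]
  root = 311 != target 578
Candidate B: set leaf[0] = 16 -> leaves = [16, 14, 43, 76, 26]
  L0: [16, 14, 43, 76, 26]
  L1: h(16,14)=(16*31+14)%997=510 h(43,76)=(43*31+76)%997=412 h(26,26)=(26*31+26)%997=832 -> [510, 412, 832]
  L2: h(510,412)=(510*31+412)%997=270 h(832,832)=(832*31+832)%997=702 -> [270, 702]
  L3: h(270,702)=(270*31+702)%997=99 -> [99]
  root = 99 != target 578
Candidate C: set leaf[0] = 79 -> leaves = [79, 14, 43, 76, 26]
  L0: [79, 14, 43, 76, 26]
  L1: h(79,14)=(79*31+14)%997=469 h(43,76)=(43*31+76)%997=412 h(26,26)=(26*31+26)%997=832 -> [469, 412, 832]
  L2: h(469,412)=(469*31+412)%997=993 h(832,832)=(832*31+832)%997=702 -> [993, 702]
  L3: h(993,702)=(993*31+702)%997=578 -> [578]
  root = 578 == target 578  ** MATCH **
Candidate D: set leaf[3] = 34 -> leaves = [65, 14, 43, 34, 26]
  L0: [65, 14, 43, 34, 26]
  L1: h(65,14)=(65*31+14)%997=35 h(43,34)=(43*31+34)%997=370 h(26,26)=(26*31+26)%997=832 -> [35, 370, 832]
  L2: h(35,370)=(35*31+370)%997=458 h(832,832)=(832*31+832)%997=702 -> [458, 702]
  L3: h(458,702)=(458*31+702)%997=942 -> [942]
  root = 942 != target 578
Candidate C produces the target root.

Answer: C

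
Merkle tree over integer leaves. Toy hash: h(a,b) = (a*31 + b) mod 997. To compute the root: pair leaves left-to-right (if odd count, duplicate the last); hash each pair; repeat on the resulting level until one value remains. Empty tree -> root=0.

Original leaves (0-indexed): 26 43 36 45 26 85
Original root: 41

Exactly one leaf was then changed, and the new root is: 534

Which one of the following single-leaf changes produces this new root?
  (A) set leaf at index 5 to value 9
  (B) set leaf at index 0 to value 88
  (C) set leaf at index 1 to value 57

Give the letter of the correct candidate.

Answer: C

Derivation:
Original leaves: [26, 43, 36, 45, 26, 85]
Target new root: 534
Try each candidate change and compute the resulting root:
Candidate A: set leaf[5] = 9 -> leaves = [26, 43, 36, 45, 26, 9]
  L0: [26, 43, 36, 45, 26, 9]
  L1: h(26,43)=(26*31+43)%997=849 h(36,45)=(36*31+45)%997=164 h(26,9)=(26*31+9)%997=815 -> [849, 164, 815]
  L2: h(849,164)=(849*31+164)%997=561 h(815,815)=(815*31+815)%997=158 -> [561, 158]
  L3: h(561,158)=(561*31+158)%997=600 -> [600]
  root = 600 != target 534
Candidate B: set leaf[0] = 88 -> leaves = [88, 43, 36, 45, 26, 85]
  L0: [88, 43, 36, 45, 26, 85]
  L1: h(88,43)=(88*31+43)%997=777 h(36,45)=(36*31+45)%997=164 h(26,85)=(26*31+85)%997=891 -> [777, 164, 891]
  L2: h(777,164)=(777*31+164)%997=323 h(891,891)=(891*31+891)%997=596 -> [323, 596]
  L3: h(323,596)=(323*31+596)%997=639 -> [639]
  root = 639 != target 534
Candidate C: set leaf[1] = 57 -> leaves = [26, 57, 36, 45, 26, 85]
  L0: [26, 57, 36, 45, 26, 85]
  L1: h(26,57)=(26*31+57)%997=863 h(36,45)=(36*31+45)%997=164 h(26,85)=(26*31+85)%997=891 -> [863, 164, 891]
  L2: h(863,164)=(863*31+164)%997=995 h(891,891)=(891*31+891)%997=596 -> [995, 596]
  L3: h(995,596)=(995*31+596)%997=534 -> [534]
  root = 534 == target 534  ** MATCH **
Candidate C produces the target root.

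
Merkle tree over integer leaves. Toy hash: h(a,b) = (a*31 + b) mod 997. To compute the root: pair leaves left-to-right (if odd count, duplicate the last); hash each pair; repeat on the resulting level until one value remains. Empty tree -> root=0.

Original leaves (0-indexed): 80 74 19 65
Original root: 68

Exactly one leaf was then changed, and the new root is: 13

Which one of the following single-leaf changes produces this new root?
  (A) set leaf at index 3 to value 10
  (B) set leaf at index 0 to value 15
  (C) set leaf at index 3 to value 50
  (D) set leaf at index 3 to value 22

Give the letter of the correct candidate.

Answer: A

Derivation:
Original leaves: [80, 74, 19, 65]
Target new root: 13
Try each candidate change and compute the resulting root:
Candidate A: set leaf[3] = 10 -> leaves = [80, 74, 19, 10]
  L0: [80, 74, 19, 10]
  L1: h(80,74)=(80*31+74)%997=560 h(19,10)=(19*31+10)%997=599 -> [560, 599]
  L2: h(560,599)=(560*31+599)%997=13 -> [13]
  root = 13 == target 13  ** MATCH **
Candidate B: set leaf[0] = 15 -> leaves = [15, 74, 19, 65]
  L0: [15, 74, 19, 65]
  L1: h(15,74)=(15*31+74)%997=539 h(19,65)=(19*31+65)%997=654 -> [539, 654]
  L2: h(539,654)=(539*31+654)%997=414 -> [414]
  root = 414 != target 13
Candidate C: set leaf[3] = 50 -> leaves = [80, 74, 19, 50]
  L0: [80, 74, 19, 50]
  L1: h(80,74)=(80*31+74)%997=560 h(19,50)=(19*31+50)%997=639 -> [560, 639]
  L2: h(560,639)=(560*31+639)%997=53 -> [53]
  root = 53 != target 13
Candidate D: set leaf[3] = 22 -> leaves = [80, 74, 19, 22]
  L0: [80, 74, 19, 22]
  L1: h(80,74)=(80*31+74)%997=560 h(19,22)=(19*31+22)%997=611 -> [560, 611]
  L2: h(560,611)=(560*31+611)%997=25 -> [25]
  root = 25 != target 13
Candidate A produces the target root.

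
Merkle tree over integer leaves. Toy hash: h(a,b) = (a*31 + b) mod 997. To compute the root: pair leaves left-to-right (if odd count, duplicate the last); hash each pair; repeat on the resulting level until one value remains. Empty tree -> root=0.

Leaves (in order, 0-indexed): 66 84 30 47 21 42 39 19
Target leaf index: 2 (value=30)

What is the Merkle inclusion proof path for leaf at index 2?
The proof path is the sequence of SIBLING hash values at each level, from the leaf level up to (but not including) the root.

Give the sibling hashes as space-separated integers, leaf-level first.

L0 (leaves): [66, 84, 30, 47, 21, 42, 39, 19], target index=2
L1: h(66,84)=(66*31+84)%997=136 [pair 0] h(30,47)=(30*31+47)%997=977 [pair 1] h(21,42)=(21*31+42)%997=693 [pair 2] h(39,19)=(39*31+19)%997=231 [pair 3] -> [136, 977, 693, 231]
  Sibling for proof at L0: 47
L2: h(136,977)=(136*31+977)%997=208 [pair 0] h(693,231)=(693*31+231)%997=777 [pair 1] -> [208, 777]
  Sibling for proof at L1: 136
L3: h(208,777)=(208*31+777)%997=246 [pair 0] -> [246]
  Sibling for proof at L2: 777
Root: 246
Proof path (sibling hashes from leaf to root): [47, 136, 777]

Answer: 47 136 777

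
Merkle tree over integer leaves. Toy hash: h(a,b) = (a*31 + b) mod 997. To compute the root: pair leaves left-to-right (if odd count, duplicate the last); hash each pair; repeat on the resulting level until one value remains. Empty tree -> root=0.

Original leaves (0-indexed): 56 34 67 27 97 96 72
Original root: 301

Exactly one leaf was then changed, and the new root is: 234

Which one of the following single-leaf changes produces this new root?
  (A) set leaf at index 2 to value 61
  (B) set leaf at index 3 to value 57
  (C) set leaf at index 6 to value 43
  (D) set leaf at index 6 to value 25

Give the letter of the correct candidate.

Original leaves: [56, 34, 67, 27, 97, 96, 72]
Target new root: 234
Try each candidate change and compute the resulting root:
Candidate A: set leaf[2] = 61 -> leaves = [56, 34, 61, 27, 97, 96, 72]
  L0: [56, 34, 61, 27, 97, 96, 72]
  L1: h(56,34)=(56*31+34)%997=773 h(61,27)=(61*31+27)%997=921 h(97,96)=(97*31+96)%997=112 h(72,72)=(72*31+72)%997=310 -> [773, 921, 112, 310]
  L2: h(773,921)=(773*31+921)%997=956 h(112,310)=(112*31+310)%997=791 -> [956, 791]
  L3: h(956,791)=(956*31+791)%997=517 -> [517]
  root = 517 != target 234
Candidate B: set leaf[3] = 57 -> leaves = [56, 34, 67, 57, 97, 96, 72]
  L0: [56, 34, 67, 57, 97, 96, 72]
  L1: h(56,34)=(56*31+34)%997=773 h(67,57)=(67*31+57)%997=140 h(97,96)=(97*31+96)%997=112 h(72,72)=(72*31+72)%997=310 -> [773, 140, 112, 310]
  L2: h(773,140)=(773*31+140)%997=175 h(112,310)=(112*31+310)%997=791 -> [175, 791]
  L3: h(175,791)=(175*31+791)%997=234 -> [234]
  root = 234 == target 234  ** MATCH **
Candidate C: set leaf[6] = 43 -> leaves = [56, 34, 67, 27, 97, 96, 43]
  L0: [56, 34, 67, 27, 97, 96, 43]
  L1: h(56,34)=(56*31+34)%997=773 h(67,27)=(67*31+27)%997=110 h(97,96)=(97*31+96)%997=112 h(43,43)=(43*31+43)%997=379 -> [773, 110, 112, 379]
  L2: h(773,110)=(773*31+110)%997=145 h(112,379)=(112*31+379)%997=860 -> [145, 860]
  L3: h(145,860)=(145*31+860)%997=370 -> [370]
  root = 370 != target 234
Candidate D: set leaf[6] = 25 -> leaves = [56, 34, 67, 27, 97, 96, 25]
  L0: [56, 34, 67, 27, 97, 96, 25]
  L1: h(56,34)=(56*31+34)%997=773 h(67,27)=(67*31+27)%997=110 h(97,96)=(97*31+96)%997=112 h(25,25)=(25*31+25)%997=800 -> [773, 110, 112, 800]
  L2: h(773,110)=(773*31+110)%997=145 h(112,800)=(112*31+800)%997=284 -> [145, 284]
  L3: h(145,284)=(145*31+284)%997=791 -> [791]
  root = 791 != target 234
Candidate B produces the target root.

Answer: B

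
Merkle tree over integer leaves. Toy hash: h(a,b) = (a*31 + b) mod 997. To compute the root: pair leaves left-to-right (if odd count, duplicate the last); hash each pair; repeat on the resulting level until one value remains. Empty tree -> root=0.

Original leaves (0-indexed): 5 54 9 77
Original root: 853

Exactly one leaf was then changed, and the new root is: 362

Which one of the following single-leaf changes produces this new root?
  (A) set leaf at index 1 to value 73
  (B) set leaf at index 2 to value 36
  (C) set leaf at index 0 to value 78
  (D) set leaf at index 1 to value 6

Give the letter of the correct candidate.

Original leaves: [5, 54, 9, 77]
Target new root: 362
Try each candidate change and compute the resulting root:
Candidate A: set leaf[1] = 73 -> leaves = [5, 73, 9, 77]
  L0: [5, 73, 9, 77]
  L1: h(5,73)=(5*31+73)%997=228 h(9,77)=(9*31+77)%997=356 -> [228, 356]
  L2: h(228,356)=(228*31+356)%997=445 -> [445]
  root = 445 != target 362
Candidate B: set leaf[2] = 36 -> leaves = [5, 54, 36, 77]
  L0: [5, 54, 36, 77]
  L1: h(5,54)=(5*31+54)%997=209 h(36,77)=(36*31+77)%997=196 -> [209, 196]
  L2: h(209,196)=(209*31+196)%997=693 -> [693]
  root = 693 != target 362
Candidate C: set leaf[0] = 78 -> leaves = [78, 54, 9, 77]
  L0: [78, 54, 9, 77]
  L1: h(78,54)=(78*31+54)%997=478 h(9,77)=(9*31+77)%997=356 -> [478, 356]
  L2: h(478,356)=(478*31+356)%997=219 -> [219]
  root = 219 != target 362
Candidate D: set leaf[1] = 6 -> leaves = [5, 6, 9, 77]
  L0: [5, 6, 9, 77]
  L1: h(5,6)=(5*31+6)%997=161 h(9,77)=(9*31+77)%997=356 -> [161, 356]
  L2: h(161,356)=(161*31+356)%997=362 -> [362]
  root = 362 == target 362  ** MATCH **
Candidate D produces the target root.

Answer: D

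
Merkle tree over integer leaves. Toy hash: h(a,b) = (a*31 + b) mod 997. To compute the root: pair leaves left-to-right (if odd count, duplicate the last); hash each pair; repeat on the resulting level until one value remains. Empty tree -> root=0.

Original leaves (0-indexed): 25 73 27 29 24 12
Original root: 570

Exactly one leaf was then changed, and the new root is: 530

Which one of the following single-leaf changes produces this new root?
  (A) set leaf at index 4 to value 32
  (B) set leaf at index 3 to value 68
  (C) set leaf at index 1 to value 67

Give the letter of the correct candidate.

Original leaves: [25, 73, 27, 29, 24, 12]
Target new root: 530
Try each candidate change and compute the resulting root:
Candidate A: set leaf[4] = 32 -> leaves = [25, 73, 27, 29, 32, 12]
  L0: [25, 73, 27, 29, 32, 12]
  L1: h(25,73)=(25*31+73)%997=848 h(27,29)=(27*31+29)%997=866 h(32,12)=(32*31+12)%997=7 -> [848, 866, 7]
  L2: h(848,866)=(848*31+866)%997=235 h(7,7)=(7*31+7)%997=224 -> [235, 224]
  L3: h(235,224)=(235*31+224)%997=530 -> [530]
  root = 530 == target 530  ** MATCH **
Candidate B: set leaf[3] = 68 -> leaves = [25, 73, 27, 68, 24, 12]
  L0: [25, 73, 27, 68, 24, 12]
  L1: h(25,73)=(25*31+73)%997=848 h(27,68)=(27*31+68)%997=905 h(24,12)=(24*31+12)%997=756 -> [848, 905, 756]
  L2: h(848,905)=(848*31+905)%997=274 h(756,756)=(756*31+756)%997=264 -> [274, 264]
  L3: h(274,264)=(274*31+264)%997=782 -> [782]
  root = 782 != target 530
Candidate C: set leaf[1] = 67 -> leaves = [25, 67, 27, 29, 24, 12]
  L0: [25, 67, 27, 29, 24, 12]
  L1: h(25,67)=(25*31+67)%997=842 h(27,29)=(27*31+29)%997=866 h(24,12)=(24*31+12)%997=756 -> [842, 866, 756]
  L2: h(842,866)=(842*31+866)%997=49 h(756,756)=(756*31+756)%997=264 -> [49, 264]
  L3: h(49,264)=(49*31+264)%997=786 -> [786]
  root = 786 != target 530
Candidate A produces the target root.

Answer: A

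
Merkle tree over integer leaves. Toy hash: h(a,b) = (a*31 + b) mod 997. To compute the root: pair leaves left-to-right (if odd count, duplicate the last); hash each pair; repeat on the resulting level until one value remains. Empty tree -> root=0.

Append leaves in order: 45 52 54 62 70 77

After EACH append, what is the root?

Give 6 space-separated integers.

After append 45 (leaves=[45]):
  L0: [45]
  root=45
After append 52 (leaves=[45, 52]):
  L0: [45, 52]
  L1: h(45,52)=(45*31+52)%997=450 -> [450]
  root=450
After append 54 (leaves=[45, 52, 54]):
  L0: [45, 52, 54]
  L1: h(45,52)=(45*31+52)%997=450 h(54,54)=(54*31+54)%997=731 -> [450, 731]
  L2: h(450,731)=(450*31+731)%997=723 -> [723]
  root=723
After append 62 (leaves=[45, 52, 54, 62]):
  L0: [45, 52, 54, 62]
  L1: h(45,52)=(45*31+52)%997=450 h(54,62)=(54*31+62)%997=739 -> [450, 739]
  L2: h(450,739)=(450*31+739)%997=731 -> [731]
  root=731
After append 70 (leaves=[45, 52, 54, 62, 70]):
  L0: [45, 52, 54, 62, 70]
  L1: h(45,52)=(45*31+52)%997=450 h(54,62)=(54*31+62)%997=739 h(70,70)=(70*31+70)%997=246 -> [450, 739, 246]
  L2: h(450,739)=(450*31+739)%997=731 h(246,246)=(246*31+246)%997=893 -> [731, 893]
  L3: h(731,893)=(731*31+893)%997=623 -> [623]
  root=623
After append 77 (leaves=[45, 52, 54, 62, 70, 77]):
  L0: [45, 52, 54, 62, 70, 77]
  L1: h(45,52)=(45*31+52)%997=450 h(54,62)=(54*31+62)%997=739 h(70,77)=(70*31+77)%997=253 -> [450, 739, 253]
  L2: h(450,739)=(450*31+739)%997=731 h(253,253)=(253*31+253)%997=120 -> [731, 120]
  L3: h(731,120)=(731*31+120)%997=847 -> [847]
  root=847

Answer: 45 450 723 731 623 847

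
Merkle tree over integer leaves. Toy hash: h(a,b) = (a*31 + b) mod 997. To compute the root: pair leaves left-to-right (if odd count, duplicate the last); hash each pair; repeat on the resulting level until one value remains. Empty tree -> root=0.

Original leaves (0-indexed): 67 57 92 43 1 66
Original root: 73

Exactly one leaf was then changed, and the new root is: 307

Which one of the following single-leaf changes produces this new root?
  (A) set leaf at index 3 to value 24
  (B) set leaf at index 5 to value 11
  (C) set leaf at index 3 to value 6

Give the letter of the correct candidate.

Answer: B

Derivation:
Original leaves: [67, 57, 92, 43, 1, 66]
Target new root: 307
Try each candidate change and compute the resulting root:
Candidate A: set leaf[3] = 24 -> leaves = [67, 57, 92, 24, 1, 66]
  L0: [67, 57, 92, 24, 1, 66]
  L1: h(67,57)=(67*31+57)%997=140 h(92,24)=(92*31+24)%997=882 h(1,66)=(1*31+66)%997=97 -> [140, 882, 97]
  L2: h(140,882)=(140*31+882)%997=237 h(97,97)=(97*31+97)%997=113 -> [237, 113]
  L3: h(237,113)=(237*31+113)%997=481 -> [481]
  root = 481 != target 307
Candidate B: set leaf[5] = 11 -> leaves = [67, 57, 92, 43, 1, 11]
  L0: [67, 57, 92, 43, 1, 11]
  L1: h(67,57)=(67*31+57)%997=140 h(92,43)=(92*31+43)%997=901 h(1,11)=(1*31+11)%997=42 -> [140, 901, 42]
  L2: h(140,901)=(140*31+901)%997=256 h(42,42)=(42*31+42)%997=347 -> [256, 347]
  L3: h(256,347)=(256*31+347)%997=307 -> [307]
  root = 307 == target 307  ** MATCH **
Candidate C: set leaf[3] = 6 -> leaves = [67, 57, 92, 6, 1, 66]
  L0: [67, 57, 92, 6, 1, 66]
  L1: h(67,57)=(67*31+57)%997=140 h(92,6)=(92*31+6)%997=864 h(1,66)=(1*31+66)%997=97 -> [140, 864, 97]
  L2: h(140,864)=(140*31+864)%997=219 h(97,97)=(97*31+97)%997=113 -> [219, 113]
  L3: h(219,113)=(219*31+113)%997=920 -> [920]
  root = 920 != target 307
Candidate B produces the target root.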